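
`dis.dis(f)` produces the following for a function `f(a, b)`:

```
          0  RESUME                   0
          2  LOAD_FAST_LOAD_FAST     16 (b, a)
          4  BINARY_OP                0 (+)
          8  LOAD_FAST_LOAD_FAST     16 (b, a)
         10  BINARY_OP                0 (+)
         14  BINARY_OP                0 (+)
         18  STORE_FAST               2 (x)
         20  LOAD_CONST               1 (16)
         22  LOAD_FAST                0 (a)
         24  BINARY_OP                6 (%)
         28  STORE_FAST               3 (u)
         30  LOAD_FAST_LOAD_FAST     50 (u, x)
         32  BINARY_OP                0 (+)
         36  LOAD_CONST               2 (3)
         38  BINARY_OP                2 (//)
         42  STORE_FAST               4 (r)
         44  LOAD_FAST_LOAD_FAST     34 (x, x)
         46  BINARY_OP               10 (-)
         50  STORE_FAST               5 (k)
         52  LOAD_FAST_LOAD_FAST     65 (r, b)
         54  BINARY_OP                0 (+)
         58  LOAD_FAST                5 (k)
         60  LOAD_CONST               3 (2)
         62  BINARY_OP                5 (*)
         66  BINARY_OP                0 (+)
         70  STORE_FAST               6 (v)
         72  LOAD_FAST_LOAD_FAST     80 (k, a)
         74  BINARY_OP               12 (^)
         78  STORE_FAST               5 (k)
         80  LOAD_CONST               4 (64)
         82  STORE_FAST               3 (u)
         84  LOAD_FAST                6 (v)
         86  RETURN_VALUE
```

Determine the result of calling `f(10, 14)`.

32

LOAD_FAST_LOAD_FAST b,a → push 14,10. Stack: [14, 10]
BINARY_OP + → 14 + 10 = 24. Stack: [24]
LOAD_FAST_LOAD_FAST b,a → push 14,10. Stack: [24, 14, 10]
BINARY_OP + → 14 + 10 = 24. Stack: [24, 24]
BINARY_OP + → 24 + 24 = 48. Stack: [48]
STORE_FAST x → x=48. Stack: []
LOAD_CONST → push 16. Stack: [16]
LOAD_FAST a → push 10. Stack: [16, 10]
BINARY_OP % → 16 % 10 = 6. Stack: [6]
STORE_FAST u → u=6. Stack: []
LOAD_FAST_LOAD_FAST u,x → push 6,48. Stack: [6, 48]
BINARY_OP + → 6 + 48 = 54. Stack: [54]
LOAD_CONST → push 3. Stack: [54, 3]
BINARY_OP // → 54 // 3 = 18. Stack: [18]
STORE_FAST r → r=18. Stack: []
LOAD_FAST_LOAD_FAST x,x → push 48,48. Stack: [48, 48]
BINARY_OP - → 48 - 48 = 0. Stack: [0]
STORE_FAST k → k=0. Stack: []
LOAD_FAST_LOAD_FAST r,b → push 18,14. Stack: [18, 14]
BINARY_OP + → 18 + 14 = 32. Stack: [32]
LOAD_FAST k → push 0. Stack: [32, 0]
LOAD_CONST → push 2. Stack: [32, 0, 2]
BINARY_OP * → 0 * 2 = 0. Stack: [32, 0]
BINARY_OP + → 32 + 0 = 32. Stack: [32]
STORE_FAST v → v=32. Stack: []
LOAD_FAST_LOAD_FAST k,a → push 0,10. Stack: [0, 10]
BINARY_OP ^ → 0 ^ 10 = 10. Stack: [10]
STORE_FAST k → k=10. Stack: []
LOAD_CONST → push 64. Stack: [64]
STORE_FAST u → u=64. Stack: []
LOAD_FAST v → push 32. Stack: [32]
RETURN_VALUE → return 32.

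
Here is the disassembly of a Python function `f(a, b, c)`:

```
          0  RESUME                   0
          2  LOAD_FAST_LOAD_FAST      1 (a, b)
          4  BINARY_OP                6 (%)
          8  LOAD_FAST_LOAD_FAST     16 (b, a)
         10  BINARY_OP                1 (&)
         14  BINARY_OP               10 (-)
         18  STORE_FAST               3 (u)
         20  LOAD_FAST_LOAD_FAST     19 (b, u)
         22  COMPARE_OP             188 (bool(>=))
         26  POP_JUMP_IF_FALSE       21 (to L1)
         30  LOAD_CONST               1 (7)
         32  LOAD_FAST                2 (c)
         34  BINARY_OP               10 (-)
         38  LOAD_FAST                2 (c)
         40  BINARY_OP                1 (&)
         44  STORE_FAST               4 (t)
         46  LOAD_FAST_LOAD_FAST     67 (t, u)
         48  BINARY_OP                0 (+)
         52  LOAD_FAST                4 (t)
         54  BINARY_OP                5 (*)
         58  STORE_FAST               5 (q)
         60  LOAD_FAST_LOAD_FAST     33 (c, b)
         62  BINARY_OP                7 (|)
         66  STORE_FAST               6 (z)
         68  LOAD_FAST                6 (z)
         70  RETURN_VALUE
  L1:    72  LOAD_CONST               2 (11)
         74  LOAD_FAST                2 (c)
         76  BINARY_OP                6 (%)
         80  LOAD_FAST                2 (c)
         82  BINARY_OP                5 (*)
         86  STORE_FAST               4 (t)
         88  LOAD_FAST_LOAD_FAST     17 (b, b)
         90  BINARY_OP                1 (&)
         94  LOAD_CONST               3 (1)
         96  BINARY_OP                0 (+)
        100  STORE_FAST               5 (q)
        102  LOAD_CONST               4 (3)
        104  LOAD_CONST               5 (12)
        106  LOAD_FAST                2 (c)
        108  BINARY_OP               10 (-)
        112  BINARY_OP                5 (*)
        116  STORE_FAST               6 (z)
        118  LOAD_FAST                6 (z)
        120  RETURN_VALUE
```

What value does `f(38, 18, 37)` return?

55

LOAD_FAST_LOAD_FAST a,b → push 38,18. Stack: [38, 18]
BINARY_OP % → 38 % 18 = 2. Stack: [2]
LOAD_FAST_LOAD_FAST b,a → push 18,38. Stack: [2, 18, 38]
BINARY_OP & → 18 & 38 = 2. Stack: [2, 2]
BINARY_OP - → 2 - 2 = 0. Stack: [0]
STORE_FAST u → u=0. Stack: []
LOAD_FAST_LOAD_FAST b,u → push 18,0. Stack: [18, 0]
COMPARE_OP bool(>=) → 18 vs 0 = True. Stack: [True]
POP_JUMP_IF_FALSE → pop True; no jump. Stack: []
LOAD_CONST → push 7. Stack: [7]
LOAD_FAST c → push 37. Stack: [7, 37]
BINARY_OP - → 7 - 37 = -30. Stack: [-30]
LOAD_FAST c → push 37. Stack: [-30, 37]
BINARY_OP & → -30 & 37 = 32. Stack: [32]
STORE_FAST t → t=32. Stack: []
LOAD_FAST_LOAD_FAST t,u → push 32,0. Stack: [32, 0]
BINARY_OP + → 32 + 0 = 32. Stack: [32]
LOAD_FAST t → push 32. Stack: [32, 32]
BINARY_OP * → 32 * 32 = 1024. Stack: [1024]
STORE_FAST q → q=1024. Stack: []
LOAD_FAST_LOAD_FAST c,b → push 37,18. Stack: [37, 18]
BINARY_OP | → 37 | 18 = 55. Stack: [55]
STORE_FAST z → z=55. Stack: []
LOAD_FAST z → push 55. Stack: [55]
RETURN_VALUE → return 55.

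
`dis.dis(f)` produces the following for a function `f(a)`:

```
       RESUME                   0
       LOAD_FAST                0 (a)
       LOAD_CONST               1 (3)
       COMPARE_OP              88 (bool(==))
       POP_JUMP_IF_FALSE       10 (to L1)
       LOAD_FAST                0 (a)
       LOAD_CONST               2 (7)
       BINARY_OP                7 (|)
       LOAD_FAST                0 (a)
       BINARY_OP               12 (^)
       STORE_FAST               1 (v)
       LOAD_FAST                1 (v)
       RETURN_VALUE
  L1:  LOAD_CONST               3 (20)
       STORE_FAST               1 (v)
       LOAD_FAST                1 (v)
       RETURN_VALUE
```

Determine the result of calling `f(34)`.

20

LOAD_FAST a → push 34. Stack: [34]
LOAD_CONST → push 3. Stack: [34, 3]
COMPARE_OP bool(==) → 34 vs 3 = False. Stack: [False]
POP_JUMP_IF_FALSE → pop False; jump. Stack: []
LOAD_CONST → push 20. Stack: [20]
STORE_FAST v → v=20. Stack: []
LOAD_FAST v → push 20. Stack: [20]
RETURN_VALUE → return 20.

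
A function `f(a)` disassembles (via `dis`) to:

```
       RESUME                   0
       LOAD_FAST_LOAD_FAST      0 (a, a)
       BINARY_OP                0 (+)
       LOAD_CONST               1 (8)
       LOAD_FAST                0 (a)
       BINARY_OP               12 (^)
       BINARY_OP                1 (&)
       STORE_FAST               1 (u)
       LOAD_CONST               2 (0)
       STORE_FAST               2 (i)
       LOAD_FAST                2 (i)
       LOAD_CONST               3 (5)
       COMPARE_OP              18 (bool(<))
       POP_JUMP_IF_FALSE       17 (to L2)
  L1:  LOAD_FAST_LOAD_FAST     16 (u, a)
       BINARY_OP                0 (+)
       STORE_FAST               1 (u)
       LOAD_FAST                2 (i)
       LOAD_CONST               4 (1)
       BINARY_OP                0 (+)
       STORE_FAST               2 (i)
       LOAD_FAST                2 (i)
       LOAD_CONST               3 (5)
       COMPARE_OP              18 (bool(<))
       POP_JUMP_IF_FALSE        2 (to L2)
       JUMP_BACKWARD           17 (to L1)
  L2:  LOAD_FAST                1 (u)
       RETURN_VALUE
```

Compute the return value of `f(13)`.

LOAD_FAST_LOAD_FAST a,a → push 13,13
BINARY_OP + → 13 + 13 = 26
LOAD_CONST → push 8
LOAD_FAST a → push 13
BINARY_OP ^ → 8 ^ 13 = 5
BINARY_OP & → 26 & 5 = 0
STORE_FAST u → u=0
LOAD_CONST → push 0
STORE_FAST i → i=0
LOAD_FAST i → push 0
LOAD_CONST → push 5
COMPARE_OP bool(<) → 0 vs 5 = True
POP_JUMP_IF_FALSE → pop True; no jump
LOAD_FAST_LOAD_FAST u,a → push 0,13
BINARY_OP + → 0 + 13 = 13
STORE_FAST u → u=13
LOAD_FAST i → push 0
LOAD_CONST → push 1
BINARY_OP + → 0 + 1 = 1
STORE_FAST i → i=1
LOAD_FAST i → push 1
LOAD_CONST → push 5
COMPARE_OP bool(<) → 1 vs 5 = True
POP_JUMP_IF_FALSE → pop True; no jump
LOAD_FAST_LOAD_FAST u,a → push 13,13
BINARY_OP + → 13 + 13 = 26
STORE_FAST u → u=26
LOAD_FAST i → push 1
LOAD_CONST → push 1
BINARY_OP + → 1 + 1 = 2
STORE_FAST i → i=2
LOAD_FAST i → push 2
LOAD_CONST → push 5
COMPARE_OP bool(<) → 2 vs 5 = True
POP_JUMP_IF_FALSE → pop True; no jump
LOAD_FAST_LOAD_FAST u,a → push 26,13
BINARY_OP + → 26 + 13 = 39
STORE_FAST u → u=39
LOAD_FAST i → push 2
LOAD_CONST → push 1
BINARY_OP + → 2 + 1 = 3
STORE_FAST i → i=3
LOAD_FAST i → push 3
LOAD_CONST → push 5
COMPARE_OP bool(<) → 3 vs 5 = True
POP_JUMP_IF_FALSE → pop True; no jump
LOAD_FAST_LOAD_FAST u,a → push 39,13
BINARY_OP + → 39 + 13 = 52
STORE_FAST u → u=52
LOAD_FAST i → push 3
LOAD_CONST → push 1
BINARY_OP + → 3 + 1 = 4
STORE_FAST i → i=4
LOAD_FAST i → push 4
LOAD_CONST → push 5
COMPARE_OP bool(<) → 4 vs 5 = True
POP_JUMP_IF_FALSE → pop True; no jump
LOAD_FAST_LOAD_FAST u,a → push 52,13
BINARY_OP + → 52 + 13 = 65
STORE_FAST u → u=65
LOAD_FAST i → push 4
LOAD_CONST → push 1
BINARY_OP + → 4 + 1 = 5
STORE_FAST i → i=5
LOAD_FAST i → push 5
LOAD_CONST → push 5
COMPARE_OP bool(<) → 5 vs 5 = False
POP_JUMP_IF_FALSE → pop False; jump
LOAD_FAST u → push 65
RETURN_VALUE → return 65.

65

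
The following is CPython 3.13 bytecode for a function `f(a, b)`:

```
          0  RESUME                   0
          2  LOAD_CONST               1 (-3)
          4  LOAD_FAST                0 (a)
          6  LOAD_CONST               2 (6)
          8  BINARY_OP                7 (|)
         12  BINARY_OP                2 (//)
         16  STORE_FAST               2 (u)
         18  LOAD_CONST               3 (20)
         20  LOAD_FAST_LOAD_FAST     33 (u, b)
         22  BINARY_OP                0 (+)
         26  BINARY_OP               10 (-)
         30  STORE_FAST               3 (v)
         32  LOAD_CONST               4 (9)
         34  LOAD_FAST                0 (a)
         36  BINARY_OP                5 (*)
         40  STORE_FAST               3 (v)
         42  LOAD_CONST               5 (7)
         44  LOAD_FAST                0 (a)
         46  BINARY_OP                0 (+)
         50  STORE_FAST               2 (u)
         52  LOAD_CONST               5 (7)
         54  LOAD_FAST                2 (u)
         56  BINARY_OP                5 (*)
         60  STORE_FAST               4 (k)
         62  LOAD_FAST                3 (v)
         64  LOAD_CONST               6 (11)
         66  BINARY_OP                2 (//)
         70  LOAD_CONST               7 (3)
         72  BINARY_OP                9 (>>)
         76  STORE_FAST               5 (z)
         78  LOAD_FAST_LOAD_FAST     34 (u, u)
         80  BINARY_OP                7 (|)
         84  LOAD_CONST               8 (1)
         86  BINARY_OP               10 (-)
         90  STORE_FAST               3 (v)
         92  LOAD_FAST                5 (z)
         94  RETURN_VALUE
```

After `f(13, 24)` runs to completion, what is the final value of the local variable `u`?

20

LOAD_CONST → push -3. Stack: [-3]
LOAD_FAST a → push 13. Stack: [-3, 13]
LOAD_CONST → push 6. Stack: [-3, 13, 6]
BINARY_OP | → 13 | 6 = 15. Stack: [-3, 15]
BINARY_OP // → -3 // 15 = -1. Stack: [-1]
STORE_FAST u → u=-1. Stack: []
LOAD_CONST → push 20. Stack: [20]
LOAD_FAST_LOAD_FAST u,b → push -1,24. Stack: [20, -1, 24]
BINARY_OP + → -1 + 24 = 23. Stack: [20, 23]
BINARY_OP - → 20 - 23 = -3. Stack: [-3]
STORE_FAST v → v=-3. Stack: []
LOAD_CONST → push 9. Stack: [9]
LOAD_FAST a → push 13. Stack: [9, 13]
BINARY_OP * → 9 * 13 = 117. Stack: [117]
STORE_FAST v → v=117. Stack: []
LOAD_CONST → push 7. Stack: [7]
LOAD_FAST a → push 13. Stack: [7, 13]
BINARY_OP + → 7 + 13 = 20. Stack: [20]
STORE_FAST u → u=20. Stack: []
LOAD_CONST → push 7. Stack: [7]
LOAD_FAST u → push 20. Stack: [7, 20]
BINARY_OP * → 7 * 20 = 140. Stack: [140]
STORE_FAST k → k=140. Stack: []
LOAD_FAST v → push 117. Stack: [117]
LOAD_CONST → push 11. Stack: [117, 11]
BINARY_OP // → 117 // 11 = 10. Stack: [10]
LOAD_CONST → push 3. Stack: [10, 3]
BINARY_OP >> → 10 >> 3 = 1. Stack: [1]
STORE_FAST z → z=1. Stack: []
LOAD_FAST_LOAD_FAST u,u → push 20,20. Stack: [20, 20]
BINARY_OP | → 20 | 20 = 20. Stack: [20]
LOAD_CONST → push 1. Stack: [20, 1]
BINARY_OP - → 20 - 1 = 19. Stack: [19]
STORE_FAST v → v=19. Stack: []
LOAD_FAST z → push 1. Stack: [1]
RETURN_VALUE → return 1.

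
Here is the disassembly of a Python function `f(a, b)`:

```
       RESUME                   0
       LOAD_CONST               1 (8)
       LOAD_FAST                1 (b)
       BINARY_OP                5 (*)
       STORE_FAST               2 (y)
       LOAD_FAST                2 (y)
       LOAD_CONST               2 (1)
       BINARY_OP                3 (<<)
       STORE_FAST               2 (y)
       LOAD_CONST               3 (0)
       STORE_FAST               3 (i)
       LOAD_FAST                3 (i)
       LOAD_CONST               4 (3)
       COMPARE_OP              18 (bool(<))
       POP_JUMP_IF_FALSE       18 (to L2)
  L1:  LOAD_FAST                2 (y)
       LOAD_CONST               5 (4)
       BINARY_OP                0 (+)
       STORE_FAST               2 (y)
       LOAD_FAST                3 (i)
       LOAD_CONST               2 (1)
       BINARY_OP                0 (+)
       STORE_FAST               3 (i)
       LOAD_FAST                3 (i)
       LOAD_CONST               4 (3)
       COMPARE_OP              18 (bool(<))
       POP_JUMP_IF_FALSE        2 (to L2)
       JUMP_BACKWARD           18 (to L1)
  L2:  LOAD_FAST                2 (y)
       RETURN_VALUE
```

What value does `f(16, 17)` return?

LOAD_CONST → push 8. Stack: [8]
LOAD_FAST b → push 17. Stack: [8, 17]
BINARY_OP * → 8 * 17 = 136. Stack: [136]
STORE_FAST y → y=136. Stack: []
LOAD_FAST y → push 136. Stack: [136]
LOAD_CONST → push 1. Stack: [136, 1]
BINARY_OP << → 136 << 1 = 272. Stack: [272]
STORE_FAST y → y=272. Stack: []
LOAD_CONST → push 0. Stack: [0]
STORE_FAST i → i=0. Stack: []
LOAD_FAST i → push 0. Stack: [0]
LOAD_CONST → push 3. Stack: [0, 3]
COMPARE_OP bool(<) → 0 vs 3 = True. Stack: [True]
POP_JUMP_IF_FALSE → pop True; no jump. Stack: []
LOAD_FAST y → push 272. Stack: [272]
LOAD_CONST → push 4. Stack: [272, 4]
BINARY_OP + → 272 + 4 = 276. Stack: [276]
STORE_FAST y → y=276. Stack: []
LOAD_FAST i → push 0. Stack: [0]
LOAD_CONST → push 1. Stack: [0, 1]
BINARY_OP + → 0 + 1 = 1. Stack: [1]
STORE_FAST i → i=1. Stack: []
LOAD_FAST i → push 1. Stack: [1]
LOAD_CONST → push 3. Stack: [1, 3]
COMPARE_OP bool(<) → 1 vs 3 = True. Stack: [True]
POP_JUMP_IF_FALSE → pop True; no jump. Stack: []
LOAD_FAST y → push 276. Stack: [276]
LOAD_CONST → push 4. Stack: [276, 4]
BINARY_OP + → 276 + 4 = 280. Stack: [280]
STORE_FAST y → y=280. Stack: []
LOAD_FAST i → push 1. Stack: [1]
LOAD_CONST → push 1. Stack: [1, 1]
BINARY_OP + → 1 + 1 = 2. Stack: [2]
STORE_FAST i → i=2. Stack: []
LOAD_FAST i → push 2. Stack: [2]
LOAD_CONST → push 3. Stack: [2, 3]
COMPARE_OP bool(<) → 2 vs 3 = True. Stack: [True]
POP_JUMP_IF_FALSE → pop True; no jump. Stack: []
LOAD_FAST y → push 280. Stack: [280]
LOAD_CONST → push 4. Stack: [280, 4]
BINARY_OP + → 280 + 4 = 284. Stack: [284]
STORE_FAST y → y=284. Stack: []
LOAD_FAST i → push 2. Stack: [2]
LOAD_CONST → push 1. Stack: [2, 1]
BINARY_OP + → 2 + 1 = 3. Stack: [3]
STORE_FAST i → i=3. Stack: []
LOAD_FAST i → push 3. Stack: [3]
LOAD_CONST → push 3. Stack: [3, 3]
COMPARE_OP bool(<) → 3 vs 3 = False. Stack: [False]
POP_JUMP_IF_FALSE → pop False; jump. Stack: []
LOAD_FAST y → push 284. Stack: [284]
RETURN_VALUE → return 284.

284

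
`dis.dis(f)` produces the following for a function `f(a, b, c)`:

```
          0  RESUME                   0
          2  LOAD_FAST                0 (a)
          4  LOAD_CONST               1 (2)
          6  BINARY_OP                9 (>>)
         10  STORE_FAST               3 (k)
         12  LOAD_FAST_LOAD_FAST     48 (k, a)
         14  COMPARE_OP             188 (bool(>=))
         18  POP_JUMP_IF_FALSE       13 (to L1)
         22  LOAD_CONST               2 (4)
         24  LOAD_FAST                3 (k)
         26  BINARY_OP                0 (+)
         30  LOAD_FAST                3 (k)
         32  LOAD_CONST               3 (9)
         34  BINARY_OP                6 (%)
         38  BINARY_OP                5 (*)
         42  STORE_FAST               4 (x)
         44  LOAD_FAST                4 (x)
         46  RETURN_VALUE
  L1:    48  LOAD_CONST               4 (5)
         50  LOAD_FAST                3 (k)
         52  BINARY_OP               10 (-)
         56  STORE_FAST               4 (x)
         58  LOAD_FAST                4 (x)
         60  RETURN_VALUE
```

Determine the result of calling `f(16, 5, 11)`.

1

LOAD_FAST a → push 16. Stack: [16]
LOAD_CONST → push 2. Stack: [16, 2]
BINARY_OP >> → 16 >> 2 = 4. Stack: [4]
STORE_FAST k → k=4. Stack: []
LOAD_FAST_LOAD_FAST k,a → push 4,16. Stack: [4, 16]
COMPARE_OP bool(>=) → 4 vs 16 = False. Stack: [False]
POP_JUMP_IF_FALSE → pop False; jump. Stack: []
LOAD_CONST → push 5. Stack: [5]
LOAD_FAST k → push 4. Stack: [5, 4]
BINARY_OP - → 5 - 4 = 1. Stack: [1]
STORE_FAST x → x=1. Stack: []
LOAD_FAST x → push 1. Stack: [1]
RETURN_VALUE → return 1.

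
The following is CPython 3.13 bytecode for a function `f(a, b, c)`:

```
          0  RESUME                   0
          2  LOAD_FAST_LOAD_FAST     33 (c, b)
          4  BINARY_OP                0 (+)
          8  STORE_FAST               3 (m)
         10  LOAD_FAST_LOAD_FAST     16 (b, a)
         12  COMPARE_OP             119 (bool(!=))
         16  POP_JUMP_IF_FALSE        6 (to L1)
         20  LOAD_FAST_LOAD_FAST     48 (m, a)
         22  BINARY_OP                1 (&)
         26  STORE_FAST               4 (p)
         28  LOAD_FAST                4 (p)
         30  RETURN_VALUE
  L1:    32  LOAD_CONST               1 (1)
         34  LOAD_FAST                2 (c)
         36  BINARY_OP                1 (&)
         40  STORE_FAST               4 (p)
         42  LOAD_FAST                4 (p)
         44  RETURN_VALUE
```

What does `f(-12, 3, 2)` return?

4

LOAD_FAST_LOAD_FAST c,b → push 2,3. Stack: [2, 3]
BINARY_OP + → 2 + 3 = 5. Stack: [5]
STORE_FAST m → m=5. Stack: []
LOAD_FAST_LOAD_FAST b,a → push 3,-12. Stack: [3, -12]
COMPARE_OP bool(!=) → 3 vs -12 = True. Stack: [True]
POP_JUMP_IF_FALSE → pop True; no jump. Stack: []
LOAD_FAST_LOAD_FAST m,a → push 5,-12. Stack: [5, -12]
BINARY_OP & → 5 & -12 = 4. Stack: [4]
STORE_FAST p → p=4. Stack: []
LOAD_FAST p → push 4. Stack: [4]
RETURN_VALUE → return 4.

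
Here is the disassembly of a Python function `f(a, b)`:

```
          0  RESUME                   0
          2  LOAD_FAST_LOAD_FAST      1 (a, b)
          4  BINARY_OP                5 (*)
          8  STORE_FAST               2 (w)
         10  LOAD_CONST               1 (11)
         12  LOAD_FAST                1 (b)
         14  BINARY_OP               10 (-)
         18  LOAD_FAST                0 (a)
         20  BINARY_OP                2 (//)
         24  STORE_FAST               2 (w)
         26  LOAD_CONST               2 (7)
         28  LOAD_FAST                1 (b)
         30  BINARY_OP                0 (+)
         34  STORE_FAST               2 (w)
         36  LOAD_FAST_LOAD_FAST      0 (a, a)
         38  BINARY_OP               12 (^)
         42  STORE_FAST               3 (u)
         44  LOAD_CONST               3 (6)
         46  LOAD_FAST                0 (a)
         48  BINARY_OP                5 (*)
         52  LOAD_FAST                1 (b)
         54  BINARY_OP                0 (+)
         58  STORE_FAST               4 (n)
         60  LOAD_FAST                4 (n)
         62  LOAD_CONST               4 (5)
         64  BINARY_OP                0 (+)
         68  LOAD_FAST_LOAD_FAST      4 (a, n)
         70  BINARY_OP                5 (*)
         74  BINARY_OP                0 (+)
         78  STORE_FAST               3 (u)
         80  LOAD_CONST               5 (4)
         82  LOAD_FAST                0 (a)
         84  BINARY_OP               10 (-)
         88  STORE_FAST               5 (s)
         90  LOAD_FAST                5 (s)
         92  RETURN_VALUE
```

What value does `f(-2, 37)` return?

6

LOAD_FAST_LOAD_FAST a,b → push -2,37. Stack: [-2, 37]
BINARY_OP * → -2 * 37 = -74. Stack: [-74]
STORE_FAST w → w=-74. Stack: []
LOAD_CONST → push 11. Stack: [11]
LOAD_FAST b → push 37. Stack: [11, 37]
BINARY_OP - → 11 - 37 = -26. Stack: [-26]
LOAD_FAST a → push -2. Stack: [-26, -2]
BINARY_OP // → -26 // -2 = 13. Stack: [13]
STORE_FAST w → w=13. Stack: []
LOAD_CONST → push 7. Stack: [7]
LOAD_FAST b → push 37. Stack: [7, 37]
BINARY_OP + → 7 + 37 = 44. Stack: [44]
STORE_FAST w → w=44. Stack: []
LOAD_FAST_LOAD_FAST a,a → push -2,-2. Stack: [-2, -2]
BINARY_OP ^ → -2 ^ -2 = 0. Stack: [0]
STORE_FAST u → u=0. Stack: []
LOAD_CONST → push 6. Stack: [6]
LOAD_FAST a → push -2. Stack: [6, -2]
BINARY_OP * → 6 * -2 = -12. Stack: [-12]
LOAD_FAST b → push 37. Stack: [-12, 37]
BINARY_OP + → -12 + 37 = 25. Stack: [25]
STORE_FAST n → n=25. Stack: []
LOAD_FAST n → push 25. Stack: [25]
LOAD_CONST → push 5. Stack: [25, 5]
BINARY_OP + → 25 + 5 = 30. Stack: [30]
LOAD_FAST_LOAD_FAST a,n → push -2,25. Stack: [30, -2, 25]
BINARY_OP * → -2 * 25 = -50. Stack: [30, -50]
BINARY_OP + → 30 + -50 = -20. Stack: [-20]
STORE_FAST u → u=-20. Stack: []
LOAD_CONST → push 4. Stack: [4]
LOAD_FAST a → push -2. Stack: [4, -2]
BINARY_OP - → 4 - -2 = 6. Stack: [6]
STORE_FAST s → s=6. Stack: []
LOAD_FAST s → push 6. Stack: [6]
RETURN_VALUE → return 6.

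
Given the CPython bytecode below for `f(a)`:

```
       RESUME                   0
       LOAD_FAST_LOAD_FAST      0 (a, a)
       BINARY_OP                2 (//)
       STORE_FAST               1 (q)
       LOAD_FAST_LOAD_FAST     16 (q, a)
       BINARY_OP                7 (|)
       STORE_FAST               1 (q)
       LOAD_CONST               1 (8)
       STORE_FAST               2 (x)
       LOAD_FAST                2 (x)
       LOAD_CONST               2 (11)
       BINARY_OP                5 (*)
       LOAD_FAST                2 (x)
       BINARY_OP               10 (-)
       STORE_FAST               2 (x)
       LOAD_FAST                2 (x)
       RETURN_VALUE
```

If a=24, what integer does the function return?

80

LOAD_FAST_LOAD_FAST a,a → push 24,24. Stack: [24, 24]
BINARY_OP // → 24 // 24 = 1. Stack: [1]
STORE_FAST q → q=1. Stack: []
LOAD_FAST_LOAD_FAST q,a → push 1,24. Stack: [1, 24]
BINARY_OP | → 1 | 24 = 25. Stack: [25]
STORE_FAST q → q=25. Stack: []
LOAD_CONST → push 8. Stack: [8]
STORE_FAST x → x=8. Stack: []
LOAD_FAST x → push 8. Stack: [8]
LOAD_CONST → push 11. Stack: [8, 11]
BINARY_OP * → 8 * 11 = 88. Stack: [88]
LOAD_FAST x → push 8. Stack: [88, 8]
BINARY_OP - → 88 - 8 = 80. Stack: [80]
STORE_FAST x → x=80. Stack: []
LOAD_FAST x → push 80. Stack: [80]
RETURN_VALUE → return 80.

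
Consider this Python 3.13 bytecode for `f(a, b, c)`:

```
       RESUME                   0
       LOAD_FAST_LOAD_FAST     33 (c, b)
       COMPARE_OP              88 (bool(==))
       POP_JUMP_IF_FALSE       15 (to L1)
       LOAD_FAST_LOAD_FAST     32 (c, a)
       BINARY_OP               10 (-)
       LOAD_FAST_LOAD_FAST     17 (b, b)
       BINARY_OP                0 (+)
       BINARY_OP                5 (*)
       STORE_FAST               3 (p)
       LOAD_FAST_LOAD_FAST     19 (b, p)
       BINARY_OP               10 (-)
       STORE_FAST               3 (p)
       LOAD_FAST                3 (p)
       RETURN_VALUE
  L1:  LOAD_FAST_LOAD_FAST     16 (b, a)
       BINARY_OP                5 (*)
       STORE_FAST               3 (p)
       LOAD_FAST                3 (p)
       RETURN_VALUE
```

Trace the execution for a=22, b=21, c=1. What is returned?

LOAD_FAST_LOAD_FAST c,b → push 1,21. Stack: [1, 21]
COMPARE_OP bool(==) → 1 vs 21 = False. Stack: [False]
POP_JUMP_IF_FALSE → pop False; jump. Stack: []
LOAD_FAST_LOAD_FAST b,a → push 21,22. Stack: [21, 22]
BINARY_OP * → 21 * 22 = 462. Stack: [462]
STORE_FAST p → p=462. Stack: []
LOAD_FAST p → push 462. Stack: [462]
RETURN_VALUE → return 462.

462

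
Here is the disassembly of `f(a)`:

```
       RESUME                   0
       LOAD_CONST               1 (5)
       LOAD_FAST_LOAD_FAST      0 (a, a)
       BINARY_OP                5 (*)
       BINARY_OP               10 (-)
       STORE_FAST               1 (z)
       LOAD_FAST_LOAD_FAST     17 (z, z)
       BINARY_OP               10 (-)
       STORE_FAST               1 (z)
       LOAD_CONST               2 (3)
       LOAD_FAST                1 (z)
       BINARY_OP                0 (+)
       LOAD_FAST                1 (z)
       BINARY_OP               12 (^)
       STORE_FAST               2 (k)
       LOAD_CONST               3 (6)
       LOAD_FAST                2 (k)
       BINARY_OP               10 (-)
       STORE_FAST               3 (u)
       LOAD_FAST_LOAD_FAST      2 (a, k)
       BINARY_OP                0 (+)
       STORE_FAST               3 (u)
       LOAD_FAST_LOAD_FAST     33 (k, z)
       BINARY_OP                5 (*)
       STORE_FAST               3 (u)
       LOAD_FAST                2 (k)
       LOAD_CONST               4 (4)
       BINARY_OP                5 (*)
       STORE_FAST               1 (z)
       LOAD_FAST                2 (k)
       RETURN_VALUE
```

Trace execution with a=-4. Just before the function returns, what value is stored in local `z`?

LOAD_CONST → push 5. Stack: [5]
LOAD_FAST_LOAD_FAST a,a → push -4,-4. Stack: [5, -4, -4]
BINARY_OP * → -4 * -4 = 16. Stack: [5, 16]
BINARY_OP - → 5 - 16 = -11. Stack: [-11]
STORE_FAST z → z=-11. Stack: []
LOAD_FAST_LOAD_FAST z,z → push -11,-11. Stack: [-11, -11]
BINARY_OP - → -11 - -11 = 0. Stack: [0]
STORE_FAST z → z=0. Stack: []
LOAD_CONST → push 3. Stack: [3]
LOAD_FAST z → push 0. Stack: [3, 0]
BINARY_OP + → 3 + 0 = 3. Stack: [3]
LOAD_FAST z → push 0. Stack: [3, 0]
BINARY_OP ^ → 3 ^ 0 = 3. Stack: [3]
STORE_FAST k → k=3. Stack: []
LOAD_CONST → push 6. Stack: [6]
LOAD_FAST k → push 3. Stack: [6, 3]
BINARY_OP - → 6 - 3 = 3. Stack: [3]
STORE_FAST u → u=3. Stack: []
LOAD_FAST_LOAD_FAST a,k → push -4,3. Stack: [-4, 3]
BINARY_OP + → -4 + 3 = -1. Stack: [-1]
STORE_FAST u → u=-1. Stack: []
LOAD_FAST_LOAD_FAST k,z → push 3,0. Stack: [3, 0]
BINARY_OP * → 3 * 0 = 0. Stack: [0]
STORE_FAST u → u=0. Stack: []
LOAD_FAST k → push 3. Stack: [3]
LOAD_CONST → push 4. Stack: [3, 4]
BINARY_OP * → 3 * 4 = 12. Stack: [12]
STORE_FAST z → z=12. Stack: []
LOAD_FAST k → push 3. Stack: [3]
RETURN_VALUE → return 3.

12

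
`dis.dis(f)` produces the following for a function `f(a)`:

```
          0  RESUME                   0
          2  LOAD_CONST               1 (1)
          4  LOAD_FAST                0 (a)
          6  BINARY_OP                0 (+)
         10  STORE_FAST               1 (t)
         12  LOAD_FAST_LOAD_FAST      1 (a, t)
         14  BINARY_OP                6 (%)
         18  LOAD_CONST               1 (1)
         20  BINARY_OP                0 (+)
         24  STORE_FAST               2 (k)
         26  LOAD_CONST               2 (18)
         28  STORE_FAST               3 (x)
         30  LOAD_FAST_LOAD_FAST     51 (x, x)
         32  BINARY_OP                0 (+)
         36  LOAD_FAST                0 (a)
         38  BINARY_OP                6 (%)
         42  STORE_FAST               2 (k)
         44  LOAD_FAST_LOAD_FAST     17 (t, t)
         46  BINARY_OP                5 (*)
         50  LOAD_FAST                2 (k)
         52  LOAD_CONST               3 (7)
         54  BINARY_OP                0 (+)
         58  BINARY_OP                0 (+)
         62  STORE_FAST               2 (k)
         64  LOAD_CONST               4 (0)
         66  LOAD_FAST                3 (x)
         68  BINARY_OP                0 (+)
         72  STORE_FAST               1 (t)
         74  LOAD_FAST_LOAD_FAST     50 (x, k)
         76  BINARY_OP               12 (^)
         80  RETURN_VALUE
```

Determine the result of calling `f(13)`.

199

LOAD_CONST → push 1. Stack: [1]
LOAD_FAST a → push 13. Stack: [1, 13]
BINARY_OP + → 1 + 13 = 14. Stack: [14]
STORE_FAST t → t=14. Stack: []
LOAD_FAST_LOAD_FAST a,t → push 13,14. Stack: [13, 14]
BINARY_OP % → 13 % 14 = 13. Stack: [13]
LOAD_CONST → push 1. Stack: [13, 1]
BINARY_OP + → 13 + 1 = 14. Stack: [14]
STORE_FAST k → k=14. Stack: []
LOAD_CONST → push 18. Stack: [18]
STORE_FAST x → x=18. Stack: []
LOAD_FAST_LOAD_FAST x,x → push 18,18. Stack: [18, 18]
BINARY_OP + → 18 + 18 = 36. Stack: [36]
LOAD_FAST a → push 13. Stack: [36, 13]
BINARY_OP % → 36 % 13 = 10. Stack: [10]
STORE_FAST k → k=10. Stack: []
LOAD_FAST_LOAD_FAST t,t → push 14,14. Stack: [14, 14]
BINARY_OP * → 14 * 14 = 196. Stack: [196]
LOAD_FAST k → push 10. Stack: [196, 10]
LOAD_CONST → push 7. Stack: [196, 10, 7]
BINARY_OP + → 10 + 7 = 17. Stack: [196, 17]
BINARY_OP + → 196 + 17 = 213. Stack: [213]
STORE_FAST k → k=213. Stack: []
LOAD_CONST → push 0. Stack: [0]
LOAD_FAST x → push 18. Stack: [0, 18]
BINARY_OP + → 0 + 18 = 18. Stack: [18]
STORE_FAST t → t=18. Stack: []
LOAD_FAST_LOAD_FAST x,k → push 18,213. Stack: [18, 213]
BINARY_OP ^ → 18 ^ 213 = 199. Stack: [199]
RETURN_VALUE → return 199.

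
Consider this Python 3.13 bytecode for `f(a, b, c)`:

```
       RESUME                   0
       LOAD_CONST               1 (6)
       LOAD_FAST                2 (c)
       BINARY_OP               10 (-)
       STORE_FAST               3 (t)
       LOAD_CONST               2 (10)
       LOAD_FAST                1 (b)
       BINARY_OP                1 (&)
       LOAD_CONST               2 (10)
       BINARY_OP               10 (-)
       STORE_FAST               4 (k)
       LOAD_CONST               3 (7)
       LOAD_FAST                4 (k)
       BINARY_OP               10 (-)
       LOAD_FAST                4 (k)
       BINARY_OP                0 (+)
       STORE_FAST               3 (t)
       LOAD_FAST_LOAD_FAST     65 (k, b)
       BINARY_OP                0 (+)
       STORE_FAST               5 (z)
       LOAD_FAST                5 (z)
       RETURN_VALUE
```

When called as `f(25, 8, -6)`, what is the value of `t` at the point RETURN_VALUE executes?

LOAD_CONST → push 6. Stack: [6]
LOAD_FAST c → push -6. Stack: [6, -6]
BINARY_OP - → 6 - -6 = 12. Stack: [12]
STORE_FAST t → t=12. Stack: []
LOAD_CONST → push 10. Stack: [10]
LOAD_FAST b → push 8. Stack: [10, 8]
BINARY_OP & → 10 & 8 = 8. Stack: [8]
LOAD_CONST → push 10. Stack: [8, 10]
BINARY_OP - → 8 - 10 = -2. Stack: [-2]
STORE_FAST k → k=-2. Stack: []
LOAD_CONST → push 7. Stack: [7]
LOAD_FAST k → push -2. Stack: [7, -2]
BINARY_OP - → 7 - -2 = 9. Stack: [9]
LOAD_FAST k → push -2. Stack: [9, -2]
BINARY_OP + → 9 + -2 = 7. Stack: [7]
STORE_FAST t → t=7. Stack: []
LOAD_FAST_LOAD_FAST k,b → push -2,8. Stack: [-2, 8]
BINARY_OP + → -2 + 8 = 6. Stack: [6]
STORE_FAST z → z=6. Stack: []
LOAD_FAST z → push 6. Stack: [6]
RETURN_VALUE → return 6.

7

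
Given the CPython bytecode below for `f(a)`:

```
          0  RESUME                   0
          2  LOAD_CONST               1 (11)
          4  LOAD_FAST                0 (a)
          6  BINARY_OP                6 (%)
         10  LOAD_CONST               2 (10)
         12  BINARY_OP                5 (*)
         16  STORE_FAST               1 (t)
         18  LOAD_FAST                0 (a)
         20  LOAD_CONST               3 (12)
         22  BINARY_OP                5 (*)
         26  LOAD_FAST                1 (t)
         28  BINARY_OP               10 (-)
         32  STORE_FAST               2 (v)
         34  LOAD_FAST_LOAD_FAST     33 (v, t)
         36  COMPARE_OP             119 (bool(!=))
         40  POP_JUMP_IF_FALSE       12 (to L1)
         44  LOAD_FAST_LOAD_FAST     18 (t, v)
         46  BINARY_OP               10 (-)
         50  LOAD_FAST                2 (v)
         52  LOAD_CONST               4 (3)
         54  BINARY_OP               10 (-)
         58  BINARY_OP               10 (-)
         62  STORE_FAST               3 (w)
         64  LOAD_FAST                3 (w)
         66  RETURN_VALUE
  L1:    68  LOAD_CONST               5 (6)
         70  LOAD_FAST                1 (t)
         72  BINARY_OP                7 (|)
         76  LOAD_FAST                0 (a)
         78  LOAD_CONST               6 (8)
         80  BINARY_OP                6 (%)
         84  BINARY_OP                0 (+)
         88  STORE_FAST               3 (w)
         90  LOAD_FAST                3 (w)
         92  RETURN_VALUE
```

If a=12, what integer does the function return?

45

LOAD_CONST → push 11. Stack: [11]
LOAD_FAST a → push 12. Stack: [11, 12]
BINARY_OP % → 11 % 12 = 11. Stack: [11]
LOAD_CONST → push 10. Stack: [11, 10]
BINARY_OP * → 11 * 10 = 110. Stack: [110]
STORE_FAST t → t=110. Stack: []
LOAD_FAST a → push 12. Stack: [12]
LOAD_CONST → push 12. Stack: [12, 12]
BINARY_OP * → 12 * 12 = 144. Stack: [144]
LOAD_FAST t → push 110. Stack: [144, 110]
BINARY_OP - → 144 - 110 = 34. Stack: [34]
STORE_FAST v → v=34. Stack: []
LOAD_FAST_LOAD_FAST v,t → push 34,110. Stack: [34, 110]
COMPARE_OP bool(!=) → 34 vs 110 = True. Stack: [True]
POP_JUMP_IF_FALSE → pop True; no jump. Stack: []
LOAD_FAST_LOAD_FAST t,v → push 110,34. Stack: [110, 34]
BINARY_OP - → 110 - 34 = 76. Stack: [76]
LOAD_FAST v → push 34. Stack: [76, 34]
LOAD_CONST → push 3. Stack: [76, 34, 3]
BINARY_OP - → 34 - 3 = 31. Stack: [76, 31]
BINARY_OP - → 76 - 31 = 45. Stack: [45]
STORE_FAST w → w=45. Stack: []
LOAD_FAST w → push 45. Stack: [45]
RETURN_VALUE → return 45.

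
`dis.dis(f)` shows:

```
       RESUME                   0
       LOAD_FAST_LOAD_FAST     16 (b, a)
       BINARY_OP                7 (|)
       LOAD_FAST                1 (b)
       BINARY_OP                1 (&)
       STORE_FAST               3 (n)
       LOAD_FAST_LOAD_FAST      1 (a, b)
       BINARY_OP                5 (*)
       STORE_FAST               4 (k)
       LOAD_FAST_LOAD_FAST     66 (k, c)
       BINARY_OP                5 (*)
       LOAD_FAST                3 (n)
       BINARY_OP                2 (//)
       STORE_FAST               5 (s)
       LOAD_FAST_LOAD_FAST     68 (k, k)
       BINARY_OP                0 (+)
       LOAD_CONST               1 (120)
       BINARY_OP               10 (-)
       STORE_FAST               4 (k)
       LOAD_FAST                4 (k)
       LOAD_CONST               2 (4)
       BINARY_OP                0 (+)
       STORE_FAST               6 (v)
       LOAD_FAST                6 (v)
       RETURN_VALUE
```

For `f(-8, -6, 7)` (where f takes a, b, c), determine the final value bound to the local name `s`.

LOAD_FAST_LOAD_FAST b,a → push -6,-8. Stack: [-6, -8]
BINARY_OP | → -6 | -8 = -6. Stack: [-6]
LOAD_FAST b → push -6. Stack: [-6, -6]
BINARY_OP & → -6 & -6 = -6. Stack: [-6]
STORE_FAST n → n=-6. Stack: []
LOAD_FAST_LOAD_FAST a,b → push -8,-6. Stack: [-8, -6]
BINARY_OP * → -8 * -6 = 48. Stack: [48]
STORE_FAST k → k=48. Stack: []
LOAD_FAST_LOAD_FAST k,c → push 48,7. Stack: [48, 7]
BINARY_OP * → 48 * 7 = 336. Stack: [336]
LOAD_FAST n → push -6. Stack: [336, -6]
BINARY_OP // → 336 // -6 = -56. Stack: [-56]
STORE_FAST s → s=-56. Stack: []
LOAD_FAST_LOAD_FAST k,k → push 48,48. Stack: [48, 48]
BINARY_OP + → 48 + 48 = 96. Stack: [96]
LOAD_CONST → push 120. Stack: [96, 120]
BINARY_OP - → 96 - 120 = -24. Stack: [-24]
STORE_FAST k → k=-24. Stack: []
LOAD_FAST k → push -24. Stack: [-24]
LOAD_CONST → push 4. Stack: [-24, 4]
BINARY_OP + → -24 + 4 = -20. Stack: [-20]
STORE_FAST v → v=-20. Stack: []
LOAD_FAST v → push -20. Stack: [-20]
RETURN_VALUE → return -20.

-56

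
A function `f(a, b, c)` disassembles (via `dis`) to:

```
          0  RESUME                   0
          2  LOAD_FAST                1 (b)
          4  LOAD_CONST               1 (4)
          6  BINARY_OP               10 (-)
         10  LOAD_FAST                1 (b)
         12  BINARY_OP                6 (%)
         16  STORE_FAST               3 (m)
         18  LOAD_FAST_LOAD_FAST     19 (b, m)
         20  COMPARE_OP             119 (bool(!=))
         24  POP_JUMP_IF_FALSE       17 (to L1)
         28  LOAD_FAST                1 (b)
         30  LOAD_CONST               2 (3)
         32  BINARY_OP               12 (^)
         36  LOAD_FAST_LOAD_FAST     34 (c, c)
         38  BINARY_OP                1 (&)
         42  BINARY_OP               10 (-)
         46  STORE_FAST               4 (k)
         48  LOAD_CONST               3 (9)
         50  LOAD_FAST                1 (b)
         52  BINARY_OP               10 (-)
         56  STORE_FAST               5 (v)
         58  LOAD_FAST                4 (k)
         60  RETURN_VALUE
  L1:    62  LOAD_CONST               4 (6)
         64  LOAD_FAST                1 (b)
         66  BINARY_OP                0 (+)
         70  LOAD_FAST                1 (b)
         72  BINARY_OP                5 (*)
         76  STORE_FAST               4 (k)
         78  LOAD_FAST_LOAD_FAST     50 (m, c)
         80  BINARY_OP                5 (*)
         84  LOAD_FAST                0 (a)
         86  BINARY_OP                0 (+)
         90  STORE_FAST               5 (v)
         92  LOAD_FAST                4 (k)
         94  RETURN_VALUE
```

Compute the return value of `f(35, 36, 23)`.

16

LOAD_FAST b → push 36. Stack: [36]
LOAD_CONST → push 4. Stack: [36, 4]
BINARY_OP - → 36 - 4 = 32. Stack: [32]
LOAD_FAST b → push 36. Stack: [32, 36]
BINARY_OP % → 32 % 36 = 32. Stack: [32]
STORE_FAST m → m=32. Stack: []
LOAD_FAST_LOAD_FAST b,m → push 36,32. Stack: [36, 32]
COMPARE_OP bool(!=) → 36 vs 32 = True. Stack: [True]
POP_JUMP_IF_FALSE → pop True; no jump. Stack: []
LOAD_FAST b → push 36. Stack: [36]
LOAD_CONST → push 3. Stack: [36, 3]
BINARY_OP ^ → 36 ^ 3 = 39. Stack: [39]
LOAD_FAST_LOAD_FAST c,c → push 23,23. Stack: [39, 23, 23]
BINARY_OP & → 23 & 23 = 23. Stack: [39, 23]
BINARY_OP - → 39 - 23 = 16. Stack: [16]
STORE_FAST k → k=16. Stack: []
LOAD_CONST → push 9. Stack: [9]
LOAD_FAST b → push 36. Stack: [9, 36]
BINARY_OP - → 9 - 36 = -27. Stack: [-27]
STORE_FAST v → v=-27. Stack: []
LOAD_FAST k → push 16. Stack: [16]
RETURN_VALUE → return 16.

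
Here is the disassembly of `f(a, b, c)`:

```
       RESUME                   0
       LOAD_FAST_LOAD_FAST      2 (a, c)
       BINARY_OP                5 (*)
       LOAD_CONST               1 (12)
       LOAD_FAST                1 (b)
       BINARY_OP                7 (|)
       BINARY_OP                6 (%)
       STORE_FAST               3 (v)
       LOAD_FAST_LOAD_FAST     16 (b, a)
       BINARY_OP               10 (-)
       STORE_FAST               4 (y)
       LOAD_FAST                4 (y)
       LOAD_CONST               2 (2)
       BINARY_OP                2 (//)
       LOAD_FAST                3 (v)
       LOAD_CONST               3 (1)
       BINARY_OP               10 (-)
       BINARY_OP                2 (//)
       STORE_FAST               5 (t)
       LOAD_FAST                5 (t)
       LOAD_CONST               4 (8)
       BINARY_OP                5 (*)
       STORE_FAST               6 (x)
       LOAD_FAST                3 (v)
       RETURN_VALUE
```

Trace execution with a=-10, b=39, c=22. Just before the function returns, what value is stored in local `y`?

49

LOAD_FAST_LOAD_FAST a,c → push -10,22. Stack: [-10, 22]
BINARY_OP * → -10 * 22 = -220. Stack: [-220]
LOAD_CONST → push 12. Stack: [-220, 12]
LOAD_FAST b → push 39. Stack: [-220, 12, 39]
BINARY_OP | → 12 | 39 = 47. Stack: [-220, 47]
BINARY_OP % → -220 % 47 = 15. Stack: [15]
STORE_FAST v → v=15. Stack: []
LOAD_FAST_LOAD_FAST b,a → push 39,-10. Stack: [39, -10]
BINARY_OP - → 39 - -10 = 49. Stack: [49]
STORE_FAST y → y=49. Stack: []
LOAD_FAST y → push 49. Stack: [49]
LOAD_CONST → push 2. Stack: [49, 2]
BINARY_OP // → 49 // 2 = 24. Stack: [24]
LOAD_FAST v → push 15. Stack: [24, 15]
LOAD_CONST → push 1. Stack: [24, 15, 1]
BINARY_OP - → 15 - 1 = 14. Stack: [24, 14]
BINARY_OP // → 24 // 14 = 1. Stack: [1]
STORE_FAST t → t=1. Stack: []
LOAD_FAST t → push 1. Stack: [1]
LOAD_CONST → push 8. Stack: [1, 8]
BINARY_OP * → 1 * 8 = 8. Stack: [8]
STORE_FAST x → x=8. Stack: []
LOAD_FAST v → push 15. Stack: [15]
RETURN_VALUE → return 15.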